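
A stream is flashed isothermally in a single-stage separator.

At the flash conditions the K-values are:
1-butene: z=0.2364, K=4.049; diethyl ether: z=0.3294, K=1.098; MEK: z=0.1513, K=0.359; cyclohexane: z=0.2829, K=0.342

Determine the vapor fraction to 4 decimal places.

ψ = 0.3659

Rachford–Rice: g(ψ) = Σ zᵢ(Kᵢ−1)/(1+ψ(Kᵢ−1)) = 0.
g(0) = ΣzᵢKᵢ − 1 = 0.4699 and g(1) = 1 − Σzᵢ/Kᵢ = -0.6070, so a root lies in (0, 1).
Iterate (Newton) starting at ψ = 0.5:
  ψ = 0.5000: g = -0.10386, g' = -0.7544 → ψ = 0.3623
  ψ = 0.3623: g = 0.00289, g' = -0.8157 → ψ = 0.3659
Converged at ψ = 0.3659.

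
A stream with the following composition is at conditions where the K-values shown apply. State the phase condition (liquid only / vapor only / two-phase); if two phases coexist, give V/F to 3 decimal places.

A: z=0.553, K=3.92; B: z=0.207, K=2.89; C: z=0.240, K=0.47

ΣzᵢKᵢ = 2.879; Σzᵢ/Kᵢ = 0.723.
Since Σzᵢ/Kᵢ < 1 the mixture is above its dew point — single vapor phase.

vapor only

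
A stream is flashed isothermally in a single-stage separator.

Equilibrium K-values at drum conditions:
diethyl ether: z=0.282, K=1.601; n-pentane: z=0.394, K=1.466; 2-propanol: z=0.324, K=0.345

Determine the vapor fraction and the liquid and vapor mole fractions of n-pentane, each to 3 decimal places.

ψ = 0.410, x_n-pentane = 0.331, y_n-pentane = 0.485

Rachford–Rice: g(ψ) = Σ zᵢ(Kᵢ−1)/(1+ψ(Kᵢ−1)) = 0.
Check two-phase: ΣzᵢKᵢ = 1.141 > 1 and Σzᵢ/Kᵢ = 1.384 > 1, so g(0) = 0.141 > 0 and g(1) = -0.384 < 0.
Newton–Raphson from ψ = 0.66:
  ψ = 0.660: g = -0.1121, g' = -0.534 → ψ = 0.450
  ψ = 0.450: g = -0.0157, g' = -0.401 → ψ = 0.411
  ψ = 0.411: g = -0.0003, g' = -0.386 → ψ = 0.410
Converged at ψ = 0.410.
Compositions from xᵢ = zᵢ/(1+ψ(Kᵢ−1)), yᵢ = Kᵢxᵢ:
  diethyl ether: x = 0.226, y = 0.362
  n-pentane: x = 0.331, y = 0.485
  2-propanol: x = 0.443, y = 0.153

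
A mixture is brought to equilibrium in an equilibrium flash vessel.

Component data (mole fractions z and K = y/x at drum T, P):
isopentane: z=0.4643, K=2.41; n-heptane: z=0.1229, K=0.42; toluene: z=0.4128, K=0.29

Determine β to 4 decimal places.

Newton–Raphson from β = 0.6:
  β = 0.6000: g = -0.26530, g' = -0.9997 → β = 0.3346
  β = 0.3346: g = -0.02807, g' = -0.8478 → β = 0.3015
  β = 0.3015: g = 0.00006, g' = -0.8521 → β = 0.3016
Converged at β = 0.3016.

β = 0.3016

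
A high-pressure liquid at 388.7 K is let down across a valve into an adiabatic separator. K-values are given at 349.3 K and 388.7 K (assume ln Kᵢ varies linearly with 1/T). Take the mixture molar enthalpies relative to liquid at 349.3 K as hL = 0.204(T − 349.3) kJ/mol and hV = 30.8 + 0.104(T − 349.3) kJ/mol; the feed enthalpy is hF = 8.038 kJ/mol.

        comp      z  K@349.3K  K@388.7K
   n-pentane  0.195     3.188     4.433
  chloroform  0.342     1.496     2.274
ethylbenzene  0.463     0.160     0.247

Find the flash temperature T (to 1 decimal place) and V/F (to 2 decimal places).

Adiabatic flash: solve Rachford–Rice at each trial T, then check hF = ψ·hV(T) + (1−ψ)·hL(T).
  T = 349.3 K: K = (3.188, 1.496, 0.160), RR gives ψ = 0.184, H_out = 5.655 kJ/mol
  T = 388.7 K: K = (4.433, 2.274, 0.247), RR gives ψ = 0.461, H_out = 20.413 kJ/mol
  T = 369.0 K: K = (3.793, 1.865, 0.201), RR gives ψ = 0.340, H_out = 13.825 kJ/mol
  T = 359.1 K: K = (3.484, 1.675, 0.180), RR gives ψ = 0.267, H_out = 9.975 kJ/mol
  T = 354.2 K: K = (3.335, 1.584, 0.170), RR gives ψ = 0.227, H_out = 7.887 kJ/mol
  T = 356.6 K: K = (3.407, 1.628, 0.175), RR gives ψ = 0.247, H_out = 8.927 kJ/mol
Linear interpolation between T = 354.2 (H_out = 7.887) and T = 356.6 (H_out = 8.927) on hF = 8.038 gives T ≈ 354.5 K, at which ψ = 0.23.

T = 354.5 K, V/F = 0.23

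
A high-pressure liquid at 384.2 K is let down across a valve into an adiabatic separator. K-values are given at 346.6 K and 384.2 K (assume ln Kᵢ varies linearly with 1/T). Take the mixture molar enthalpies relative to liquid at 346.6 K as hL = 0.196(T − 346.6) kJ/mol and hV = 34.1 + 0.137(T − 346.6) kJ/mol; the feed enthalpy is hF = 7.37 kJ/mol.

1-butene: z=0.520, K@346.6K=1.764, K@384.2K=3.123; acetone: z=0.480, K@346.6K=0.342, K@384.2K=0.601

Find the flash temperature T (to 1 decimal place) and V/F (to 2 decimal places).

Adiabatic flash: solve Rachford–Rice at each trial T, then check hF = ψ·hV(T) + (1−ψ)·hL(T).
  T = 346.6 K: K = (1.764, 0.342), RR gives ψ = 0.162, H_out = 5.524 kJ/mol
  T = 384.2 K: K = (3.123, 0.601), RR gives ψ = 1.000, H_out = 39.251 kJ/mol
  T = 365.4 K: K = (2.382, 0.460), RR gives ψ = 0.616, H_out = 23.994 kJ/mol
  T = 356.0 K: K = (2.058, 0.398), RR gives ψ = 0.410, H_out = 15.607 kJ/mol
  T = 351.3 K: K = (1.907, 0.369), RR gives ψ = 0.296, H_out = 10.918 kJ/mol
  T = 349.0 K: K = (1.836, 0.356), RR gives ψ = 0.233, H_out = 8.391 kJ/mol
Linear interpolation between T = 346.6 (H_out = 5.524) and T = 349.0 (H_out = 8.391) on hF = 7.37 gives T ≈ 348.1 K, at which ψ = 0.21.

T = 348.1 K, V/F = 0.21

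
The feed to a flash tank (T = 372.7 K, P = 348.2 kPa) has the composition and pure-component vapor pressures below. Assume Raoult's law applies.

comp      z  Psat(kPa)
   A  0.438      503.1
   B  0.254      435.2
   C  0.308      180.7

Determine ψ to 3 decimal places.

Raoult's law: Kᵢ = Pᵢˢᵃᵗ/P = Pᵢˢᵃᵗ/348.2.
  K_A = 503.1/348.2 = 1.44486, K_B = 435.2/348.2 = 1.24986, K_C = 180.7/348.2 = 0.51895
Material balance + equilibrium reduce to Σ zᵢ(Kᵢ−1)/(1+ψ(Kᵢ−1)) = 0.
Check two-phase: ΣzᵢKᵢ = 1.110 > 1 and Σzᵢ/Kᵢ = 1.100 > 1, so g(0) = 0.110 > 0 and g(1) = -0.100 < 0.
Newton iteration, ψ⁰ = 0.68:
  ψ = 0.680: g = -0.0163, g' = -0.220 → ψ = 0.606
  ψ = 0.606: g = -0.0005, g' = -0.208 → ψ = 0.603
Converged at ψ = 0.603.

ψ = 0.603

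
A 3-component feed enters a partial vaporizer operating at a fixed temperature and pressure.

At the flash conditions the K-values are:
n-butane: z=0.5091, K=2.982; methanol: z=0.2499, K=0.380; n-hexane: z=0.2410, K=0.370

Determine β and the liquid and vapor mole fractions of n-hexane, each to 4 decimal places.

β = 0.5670, x_n-hexane = 0.3749, y_n-hexane = 0.1387

Newton iteration, β⁰ = 0.5:
  β = 0.5000: g = 0.06060, g' = -0.9101 → β = 0.5666
  β = 0.5666: g = 0.00035, g' = -0.9033 → β = 0.5670
Converged at β = 0.5670.
Compositions from xᵢ = zᵢ/(1+β(Kᵢ−1)), yᵢ = Kᵢxᵢ:
  n-butane: x = 0.2397, y = 0.7148
  methanol: x = 0.3854, y = 0.1464
  n-hexane: x = 0.3749, y = 0.1387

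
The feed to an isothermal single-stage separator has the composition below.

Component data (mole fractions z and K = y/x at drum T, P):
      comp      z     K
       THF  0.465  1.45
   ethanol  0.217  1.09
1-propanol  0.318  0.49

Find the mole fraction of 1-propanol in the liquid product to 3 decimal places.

x_1-propanol = 0.390

Iterate (Newton) starting at V/F = 0.5:
  V/F = 0.500: g = -0.0282, g' = -0.213 → V/F = 0.368
  V/F = 0.368: g = -0.0012, g' = -0.196 → V/F = 0.362
Converged at V/F = 0.362.
Compositions from xᵢ = zᵢ/(1+V/F(Kᵢ−1)), yᵢ = Kᵢxᵢ:
  THF: x = 0.400, y = 0.580
  ethanol: x = 0.210, y = 0.229
  1-propanol: x = 0.390, y = 0.191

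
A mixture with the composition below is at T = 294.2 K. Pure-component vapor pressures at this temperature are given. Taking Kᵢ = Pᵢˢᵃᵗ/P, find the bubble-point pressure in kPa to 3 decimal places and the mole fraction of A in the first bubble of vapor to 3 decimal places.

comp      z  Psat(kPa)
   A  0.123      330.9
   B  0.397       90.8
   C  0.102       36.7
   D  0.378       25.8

Pbub = 90.244 kPa, y_A = 0.451

At the bubble point ψ → 0, so ΣzᵢKᵢ = 1 with Kᵢ = Pᵢˢᵃᵗ/P ⇒ P = ΣzᵢPᵢˢᵃᵗ.
P = 0.123·330.9 + 0.397·90.8 + 0.102·36.7 + 0.378·25.8 = 90.244 kPa
yᵢ = zᵢPᵢˢᵃᵗ/P ⇒ y_A = 0.123·330.9/90.244 = 0.451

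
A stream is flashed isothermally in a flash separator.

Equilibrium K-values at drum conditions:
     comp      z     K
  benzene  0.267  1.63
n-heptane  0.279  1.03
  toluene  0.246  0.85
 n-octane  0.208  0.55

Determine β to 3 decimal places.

β = 0.321

Material balance + equilibrium reduce to Σ zᵢ(Kᵢ−1)/(1+β(Kᵢ−1)) = 0.
Check two-phase: ΣzᵢKᵢ = 1.046 > 1 and Σzᵢ/Kᵢ = 1.102 > 1, so g(0) = 0.046 > 0 and g(1) = -0.102 < 0.
Newton–Raphson from β = 0.61:
  β = 0.610: g = -0.0399, g' = -0.142 → β = 0.330
  β = 0.330: g = -0.0011, g' = -0.137 → β = 0.321
Converged at β = 0.321.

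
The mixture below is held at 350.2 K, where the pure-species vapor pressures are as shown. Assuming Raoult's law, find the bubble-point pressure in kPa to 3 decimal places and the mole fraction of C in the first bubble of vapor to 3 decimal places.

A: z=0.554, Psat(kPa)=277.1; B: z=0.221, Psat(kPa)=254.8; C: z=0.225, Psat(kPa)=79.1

Pbub = 227.622 kPa, y_C = 0.078

At the bubble point ψ → 0, so ΣzᵢKᵢ = 1 with Kᵢ = Pᵢˢᵃᵗ/P ⇒ P = ΣzᵢPᵢˢᵃᵗ.
P = 0.554·277.1 + 0.221·254.8 + 0.225·79.1 = 227.622 kPa
yᵢ = zᵢPᵢˢᵃᵗ/P ⇒ y_C = 0.225·79.1/227.622 = 0.078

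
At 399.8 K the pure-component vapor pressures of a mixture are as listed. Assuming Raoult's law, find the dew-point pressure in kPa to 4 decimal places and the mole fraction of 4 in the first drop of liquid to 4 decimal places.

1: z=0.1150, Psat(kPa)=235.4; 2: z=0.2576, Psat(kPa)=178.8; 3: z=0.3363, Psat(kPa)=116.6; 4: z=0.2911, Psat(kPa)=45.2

At the dew point ψ → 1, so Σzᵢ/Kᵢ = 1 with Kᵢ = Pᵢˢᵃᵗ/P ⇒ 1/P = Σzᵢ/Pᵢˢᵃᵗ.
1/P = 0.1150/235.4 + 0.2576/178.8 + 0.3363/116.6 + 0.2911/45.2 = 0.0112537 ⇒ P = 88.8594 kPa
xᵢ = zᵢP/Pᵢˢᵃᵗ ⇒ x_4 = 0.2911·88.8594/45.2 = 0.5723

Pdew = 88.8594 kPa, x_4 = 0.5723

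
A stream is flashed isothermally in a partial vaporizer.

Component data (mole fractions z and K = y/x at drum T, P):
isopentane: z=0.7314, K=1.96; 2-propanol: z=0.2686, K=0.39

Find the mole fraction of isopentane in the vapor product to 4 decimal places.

y_isopentane = 0.7615

Rachford–Rice: g(V/F) = Σ zᵢ(Kᵢ−1)/(1+V/F(Kᵢ−1)) = 0.
g(0) = ΣzᵢKᵢ − 1 = 0.5383 and g(1) = 1 − Σzᵢ/Kᵢ = -0.0619, so a root lies in (0, 1).
Binary case is linear: z₁(K₁−1)(1+V/F(K₂−1)) + z₂(K₂−1)(1+V/F(K₁−1)) = 0
⇒ V/F = [z₁(K₁−1)+z₂(K₂−1)] / [−(K₁−1)(K₂−1)] = 0.53830/0.58560 = 0.9192
Compositions from xᵢ = zᵢ/(1+V/F(Kᵢ−1)), yᵢ = Kᵢxᵢ:
  isopentane: x = 0.3885, y = 0.7615
  2-propanol: x = 0.6115, y = 0.2385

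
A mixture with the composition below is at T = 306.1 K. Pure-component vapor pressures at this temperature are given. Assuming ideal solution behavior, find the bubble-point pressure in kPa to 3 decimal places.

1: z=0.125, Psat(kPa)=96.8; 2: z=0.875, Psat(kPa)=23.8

At the bubble point ψ → 0, so ΣzᵢKᵢ = 1 with Kᵢ = Pᵢˢᵃᵗ/P ⇒ P = ΣzᵢPᵢˢᵃᵗ.
P = 0.125·96.8 + 0.875·23.8 = 32.925 kPa

Pbub = 32.925 kPa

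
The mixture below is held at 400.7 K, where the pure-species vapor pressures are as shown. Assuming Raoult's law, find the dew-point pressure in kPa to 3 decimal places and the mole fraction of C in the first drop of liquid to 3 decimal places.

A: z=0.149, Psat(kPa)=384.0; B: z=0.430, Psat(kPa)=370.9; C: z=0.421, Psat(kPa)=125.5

Pdew = 204.001 kPa, x_C = 0.684

At the dew point ψ → 1, so Σzᵢ/Kᵢ = 1 with Kᵢ = Pᵢˢᵃᵗ/P ⇒ 1/P = Σzᵢ/Pᵢˢᵃᵗ.
1/P = 0.149/384.0 + 0.430/370.9 + 0.421/125.5 = 0.004902 ⇒ P = 204.001 kPa
xᵢ = zᵢP/Pᵢˢᵃᵗ ⇒ x_C = 0.421·204.001/125.5 = 0.684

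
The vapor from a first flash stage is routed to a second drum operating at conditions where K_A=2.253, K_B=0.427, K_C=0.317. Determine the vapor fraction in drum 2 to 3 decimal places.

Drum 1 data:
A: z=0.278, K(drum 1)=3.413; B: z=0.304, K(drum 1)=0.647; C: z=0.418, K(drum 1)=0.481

Drum 1:
Newton iteration, ψ₁⁰ = 0.43:
  ψ₁ = 0.430: g = -0.0766, g' = -0.629 → ψ₁ = 0.308
  ψ₁ = 0.308: g = 0.0060, g' = -0.740 → ψ₁ = 0.316
Converged at ψ₁ = 0.316.
Drum-1 compositions:
  A: x = 0.158, y = 0.538
  B: x = 0.342, y = 0.221
  C: x = 0.500, y = 0.241
Drum-2 feed = drum-1 vapor: z₂ = (0.5380, 0.2214, 0.2406).
Drum 2:
Let ψ₂ = V/F and solve Σ zᵢ(Kᵢ−1)/(1+ψ₂(Kᵢ−1)) = 0.
g(0) = ΣzᵢKᵢ − 1 = 0.383 and g(1) = 1 − Σzᵢ/Kᵢ = -0.516, so a root lies in (0, 1).
Iterate (Newton) starting at ψ₂ = 0.69:
  ψ₂ = 0.690: g = -0.1590, g' = -0.843 → ψ₂ = 0.501
  ψ₂ = 0.501: g = -0.0139, g' = -0.721 → ψ₂ = 0.482
Converged at ψ₂ = 0.482.
  A: x = 0.335, y = 0.756
  B: x = 0.306, y = 0.131
  C: x = 0.359, y = 0.114

V/F (drum 2) = 0.482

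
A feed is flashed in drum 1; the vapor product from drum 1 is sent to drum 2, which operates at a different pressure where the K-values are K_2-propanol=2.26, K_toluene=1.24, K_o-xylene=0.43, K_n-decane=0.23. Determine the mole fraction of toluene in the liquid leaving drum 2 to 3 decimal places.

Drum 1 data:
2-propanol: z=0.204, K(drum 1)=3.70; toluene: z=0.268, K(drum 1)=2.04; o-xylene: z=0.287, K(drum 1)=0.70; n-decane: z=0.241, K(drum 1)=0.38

Drum 1:
Material balance + equilibrium reduce to Σ zᵢ(Kᵢ−1)/(1+ψ₁(Kᵢ−1)) = 0.
g(0) = ΣzᵢKᵢ − 1 = 0.594 and g(1) = 1 − Σzᵢ/Kᵢ = -0.231, so a root lies in (0, 1).
Iterate (Newton) starting at ψ₁ = 0.5:
  ψ₁ = 0.500: g = 0.0999, g' = -0.625 → ψ₁ = 0.660
  ψ₁ = 0.660: g = 0.0031, g' = -0.600 → ψ₁ = 0.665
Converged at ψ₁ = 0.665.
Drum-1 compositions:
  2-propanol: x = 0.073, y = 0.270
  toluene: x = 0.158, y = 0.323
  o-xylene: x = 0.359, y = 0.251
  n-decane: x = 0.410, y = 0.156
Drum-2 feed = drum-1 vapor: z₂ = (0.2700, 0.3232, 0.2510, 0.1558).
Drum 2:
Material balance + equilibrium reduce to Σ zᵢ(Kᵢ−1)/(1+ψ₂(Kᵢ−1)) = 0.
Check two-phase: ΣzᵢKᵢ = 1.155 > 1 and Σzᵢ/Kᵢ = 1.641 > 1, so g(0) = 0.155 > 0 and g(1) = -0.641 < 0.
Newton–Raphson from ψ₂ = 0.5:
  ψ₂ = 0.500: g = -0.1172, g' = -0.580 → ψ₂ = 0.298
  ψ₂ = 0.298: g = -0.0083, g' = -0.517 → ψ₂ = 0.282
Converged at ψ₂ = 0.282.
  2-propanol: x = 0.199, y = 0.450
  toluene: x = 0.303, y = 0.375
  o-xylene: x = 0.299, y = 0.129
  n-decane: x = 0.199, y = 0.046

x_toluene (drum 2) = 0.303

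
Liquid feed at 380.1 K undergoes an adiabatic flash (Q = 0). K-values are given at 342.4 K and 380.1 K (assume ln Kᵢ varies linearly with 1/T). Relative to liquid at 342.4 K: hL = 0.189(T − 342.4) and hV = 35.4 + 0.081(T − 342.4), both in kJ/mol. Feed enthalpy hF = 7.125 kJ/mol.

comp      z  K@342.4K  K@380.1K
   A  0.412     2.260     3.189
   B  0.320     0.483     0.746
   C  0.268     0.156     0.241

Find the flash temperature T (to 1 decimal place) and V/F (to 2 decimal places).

T = 345.7 K, V/F = 0.19

Adiabatic flash: solve Rachford–Rice at each trial T, then check hF = ψ·hV(T) + (1−ψ)·hL(T).
  T = 342.4 K: K = (2.260, 0.483, 0.156), RR gives ψ = 0.148, H_out = 5.235 kJ/mol
  T = 380.1 K: K = (3.189, 0.746, 0.241), RR gives ψ = 0.511, H_out = 23.134 kJ/mol
  T = 361.2 K: K = (2.708, 0.607, 0.196), RR gives ψ = 0.344, H_out = 15.026 kJ/mol
  T = 351.8 K: K = (2.480, 0.543, 0.175), RR gives ψ = 0.252, H_out = 10.434 kJ/mol
  T = 347.1 K: K = (2.369, 0.513, 0.166), RR gives ψ = 0.202, H_out = 7.928 kJ/mol
  T = 344.8 K: K = (2.315, 0.498, 0.161), RR gives ψ = 0.176, H_out = 6.636 kJ/mol
Linear interpolation between T = 344.8 (H_out = 6.636) and T = 347.1 (H_out = 7.928) on hF = 7.125 gives T ≈ 345.7 K, at which ψ = 0.19.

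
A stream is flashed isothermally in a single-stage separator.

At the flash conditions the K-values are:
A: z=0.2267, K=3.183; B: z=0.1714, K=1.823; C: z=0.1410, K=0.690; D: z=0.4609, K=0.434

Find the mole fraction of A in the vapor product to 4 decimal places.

Material balance + equilibrium reduce to Σ zᵢ(Kᵢ−1)/(1+V/F(Kᵢ−1)) = 0.
Feasibility: ΣzᵢKᵢ = 1.3314, Σzᵢ/Kᵢ = 1.4316 — both > 1, two phases present.
Newton–Raphson from V/F = 0.53:
  V/F = 0.5300: g = -0.09731, g' = -0.6092 → V/F = 0.3703
  V/F = 0.3703: g = 0.00238, g' = -0.6522 → V/F = 0.3739
Converged at V/F = 0.3739.
Compositions from xᵢ = zᵢ/(1+V/F(Kᵢ−1)), yᵢ = Kᵢxᵢ:
  A: x = 0.1248, y = 0.3973
  B: x = 0.1311, y = 0.2389
  C: x = 0.1595, y = 0.1100
  D: x = 0.5846, y = 0.2537

y_A = 0.3973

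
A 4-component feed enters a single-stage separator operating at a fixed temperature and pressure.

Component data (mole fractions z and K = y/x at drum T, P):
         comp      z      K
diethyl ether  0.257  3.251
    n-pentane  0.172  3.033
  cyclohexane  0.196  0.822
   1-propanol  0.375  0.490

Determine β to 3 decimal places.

β = 0.757

Rachford–Rice: g(β) = Σ zᵢ(Kᵢ−1)/(1+β(Kᵢ−1)) = 0.
Check two-phase: ΣzᵢKᵢ = 1.702 > 1 and Σzᵢ/Kᵢ = 1.140 > 1, so g(0) = 0.702 > 0 and g(1) = -0.140 < 0.
Newton–Raphson from β = 0.5:
  β = 0.500: g = 0.1506, g' = -0.646 → β = 0.733
  β = 0.733: g = 0.0132, g' = -0.557 → β = 0.757
Converged at β = 0.757.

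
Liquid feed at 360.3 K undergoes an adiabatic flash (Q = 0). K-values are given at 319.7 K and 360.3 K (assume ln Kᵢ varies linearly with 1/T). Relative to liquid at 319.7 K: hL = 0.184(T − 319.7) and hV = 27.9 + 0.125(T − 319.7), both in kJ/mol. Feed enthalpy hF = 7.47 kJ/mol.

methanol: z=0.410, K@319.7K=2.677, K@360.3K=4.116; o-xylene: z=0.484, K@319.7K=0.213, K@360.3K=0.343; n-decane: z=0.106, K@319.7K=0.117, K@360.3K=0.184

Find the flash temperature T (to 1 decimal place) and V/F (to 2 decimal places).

T = 327.7 K, V/F = 0.22

Adiabatic flash: solve Rachford–Rice at each trial T, then check hF = ψ·hV(T) + (1−ψ)·hL(T).
  T = 319.7 K: K = (2.677, 0.213, 0.117), RR gives ψ = 0.158, H_out = 4.403 kJ/mol
  T = 360.3 K: K = (4.116, 0.343, 0.184), RR gives ψ = 0.407, H_out = 17.845 kJ/mol
  T = 340.0 K: K = (3.362, 0.274, 0.149), RR gives ψ = 0.297, H_out = 11.677 kJ/mol
  T = 329.9 K: K = (3.012, 0.243, 0.132), RR gives ψ = 0.234, H_out = 8.267 kJ/mol
  T = 324.8 K: K = (2.842, 0.228, 0.125), RR gives ψ = 0.198, H_out = 6.401 kJ/mol
  T = 327.4 K: K = (2.928, 0.235, 0.129), RR gives ψ = 0.217, H_out = 7.367 kJ/mol
  T = 328.6 K: K = (2.969, 0.239, 0.130), RR gives ψ = 0.225, H_out = 7.802 kJ/mol
Linear interpolation between T = 327.4 (H_out = 7.367) and T = 328.6 (H_out = 7.802) on hF = 7.47 gives T ≈ 327.7 K, at which ψ = 0.22.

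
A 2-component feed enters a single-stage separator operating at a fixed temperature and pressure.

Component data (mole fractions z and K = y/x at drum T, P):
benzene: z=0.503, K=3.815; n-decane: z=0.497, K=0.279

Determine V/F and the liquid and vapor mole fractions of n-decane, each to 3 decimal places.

Newton iteration, V/F⁰ = 0.5:
  V/F = 0.500: g = 0.0278, g' = -1.319 → V/F = 0.521
Converged at V/F = 0.521.
Compositions from xᵢ = zᵢ/(1+V/F(Kᵢ−1)), yᵢ = Kᵢxᵢ:
  benzene: x = 0.204, y = 0.778
  n-decane: x = 0.796, y = 0.222

V/F = 0.521, x_n-decane = 0.796, y_n-decane = 0.222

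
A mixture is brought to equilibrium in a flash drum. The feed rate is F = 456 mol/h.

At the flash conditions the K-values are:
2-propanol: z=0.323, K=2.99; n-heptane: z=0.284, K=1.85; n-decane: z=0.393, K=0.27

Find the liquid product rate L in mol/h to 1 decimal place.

L = 209.0 mol/h

Let β = V/F and solve Σ zᵢ(Kᵢ−1)/(1+β(Kᵢ−1)) = 0.
Feasibility: ΣzᵢKᵢ = 1.597, Σzᵢ/Kᵢ = 1.717 — both > 1, two phases present.
Iterate (Newton) starting at β = 0.5:
  β = 0.500: g = 0.0398, g' = -0.942 → β = 0.542
Converged at β = 0.542.
Then V = β·F = 0.5418·456 = 247.0 mol/h and L = F − V = 209.0 mol/h.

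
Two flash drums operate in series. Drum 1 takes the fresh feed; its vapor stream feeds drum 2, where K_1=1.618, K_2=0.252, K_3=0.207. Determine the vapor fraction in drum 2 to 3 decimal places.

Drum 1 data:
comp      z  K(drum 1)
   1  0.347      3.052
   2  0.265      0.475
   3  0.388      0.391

Drum 1:
Iterate (Newton) starting at ψ₁ = 0.5:
  ψ₁ = 0.500: g = -0.1769, g' = -0.788 → ψ₁ = 0.275
  ψ₁ = 0.275: g = 0.0084, g' = -0.904 → ψ₁ = 0.285
Converged at ψ₁ = 0.285.
Drum-1 compositions:
  1: x = 0.219, y = 0.668
  2: x = 0.312, y = 0.148
  3: x = 0.469, y = 0.184
Drum-2 feed = drum-1 vapor: z₂ = (0.6685, 0.1480, 0.1835).
Drum 2:
Iterate (Newton) starting at ψ₂ = 0.55:
  ψ₂ = 0.550: g = -0.1379, g' = -0.744 → ψ₂ = 0.365
  ψ₂ = 0.365: g = -0.0199, g' = -0.555 → ψ₂ = 0.329
  ψ₂ = 0.329: g = -0.0004, g' = -0.533 → ψ₂ = 0.328
Converged at ψ₂ = 0.328.
  1: x = 0.556, y = 0.899
  2: x = 0.196, y = 0.049
  3: x = 0.248, y = 0.051

V/F (drum 2) = 0.328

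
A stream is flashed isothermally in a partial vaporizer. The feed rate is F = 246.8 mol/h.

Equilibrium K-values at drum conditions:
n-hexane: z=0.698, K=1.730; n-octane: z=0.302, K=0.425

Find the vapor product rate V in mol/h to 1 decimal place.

Let ψ = V/F and solve Σ zᵢ(Kᵢ−1)/(1+ψ(Kᵢ−1)) = 0.
g(0) = ΣzᵢKᵢ − 1 = 0.336 and g(1) = 1 − Σzᵢ/Kᵢ = -0.114, so a root lies in (0, 1).
Binary case is linear: z₁(K₁−1)(1+ψ(K₂−1)) + z₂(K₂−1)(1+ψ(K₁−1)) = 0
⇒ ψ = [z₁(K₁−1)+z₂(K₂−1)] / [−(K₁−1)(K₂−1)] = 0.3359/0.4197 = 0.800
Then V = ψ·F = 0.8002·246.8 = 197.5 mol/h and L = F − V = 49.3 mol/h.

V = 197.5 mol/h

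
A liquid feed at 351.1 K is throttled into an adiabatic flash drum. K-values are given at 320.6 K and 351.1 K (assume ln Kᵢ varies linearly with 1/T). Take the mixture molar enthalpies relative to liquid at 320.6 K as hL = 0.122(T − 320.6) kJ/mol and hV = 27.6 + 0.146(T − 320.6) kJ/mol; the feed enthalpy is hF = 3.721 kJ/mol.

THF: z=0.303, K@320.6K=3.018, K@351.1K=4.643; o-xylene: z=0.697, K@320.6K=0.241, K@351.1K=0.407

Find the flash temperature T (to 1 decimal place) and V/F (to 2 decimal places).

T = 326.3 K, V/F = 0.11

Adiabatic flash: solve Rachford–Rice at each trial T, then check hF = ψ·hV(T) + (1−ψ)·hL(T).
  T = 320.6 K: K = (3.018, 0.241), RR gives ψ = 0.054, H_out = 1.485 kJ/mol
  T = 351.1 K: K = (4.643, 0.407), RR gives ψ = 0.320, H_out = 12.777 kJ/mol
  T = 335.9 K: K = (3.783, 0.317), RR gives ψ = 0.193, H_out = 7.273 kJ/mol
  T = 328.2 K: K = (3.385, 0.277), RR gives ψ = 0.127, H_out = 4.454 kJ/mol
  T = 324.4 K: K = (3.198, 0.259), RR gives ψ = 0.092, H_out = 3.002 kJ/mol
  T = 326.3 K: K = (3.291, 0.268), RR gives ψ = 0.110, H_out = 3.735 kJ/mol
Linear interpolation between T = 324.4 (H_out = 3.002) and T = 326.3 (H_out = 3.735) on hF = 3.721 gives T ≈ 326.3 K, at which ψ = 0.11.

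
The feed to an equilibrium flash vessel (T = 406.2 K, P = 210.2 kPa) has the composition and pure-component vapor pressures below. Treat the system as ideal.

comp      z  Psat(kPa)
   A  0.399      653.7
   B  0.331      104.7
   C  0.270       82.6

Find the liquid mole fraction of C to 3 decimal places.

Raoult's law: Kᵢ = Pᵢˢᵃᵗ/P = Pᵢˢᵃᵗ/210.2.
  K_A = 653.7/210.2 = 3.10990, K_B = 104.7/210.2 = 0.49810, K_C = 82.6/210.2 = 0.39296
Newton–Raphson from ψ = 0.5:
  ψ = 0.500: g = -0.0474, g' = -0.774 → ψ = 0.439
  ψ = 0.439: g = 0.0007, g' = -0.801 → ψ = 0.440
Converged at ψ = 0.440.
Compositions from xᵢ = zᵢ/(1+ψ(Kᵢ−1)), yᵢ = Kᵢxᵢ:
  A: x = 0.207, y = 0.644
  B: x = 0.425, y = 0.212
  C: x = 0.368, y = 0.145

x_C = 0.368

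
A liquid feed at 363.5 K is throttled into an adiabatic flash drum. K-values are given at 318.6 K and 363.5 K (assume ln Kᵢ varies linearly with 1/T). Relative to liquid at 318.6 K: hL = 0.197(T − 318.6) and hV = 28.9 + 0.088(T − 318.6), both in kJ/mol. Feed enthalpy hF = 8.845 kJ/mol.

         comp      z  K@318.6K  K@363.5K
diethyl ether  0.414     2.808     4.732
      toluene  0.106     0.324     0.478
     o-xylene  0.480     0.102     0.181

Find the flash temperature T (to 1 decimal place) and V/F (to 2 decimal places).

Adiabatic flash: solve Rachford–Rice at each trial T, then check hF = ψ·hV(T) + (1−ψ)·hL(T).
  T = 318.6 K: K = (2.808, 0.324, 0.102), RR gives ψ = 0.158, H_out = 4.559 kJ/mol
  T = 363.5 K: K = (4.732, 0.478, 0.181), RR gives ψ = 0.380, H_out = 17.956 kJ/mol
  T = 341.1 K: K = (3.710, 0.399, 0.139), RR gives ψ = 0.290, H_out = 12.101 kJ/mol
  T = 329.9 K: K = (3.245, 0.361, 0.120), RR gives ψ = 0.232, H_out = 8.655 kJ/mol
  T = 335.5 K: K = (3.474, 0.380, 0.129), RR gives ψ = 0.263, H_out = 10.437 kJ/mol
  T = 332.7 K: K = (3.359, 0.370, 0.124), RR gives ψ = 0.248, H_out = 9.563 kJ/mol
  T = 331.3 K: K = (3.302, 0.366, 0.122), RR gives ψ = 0.240, H_out = 9.113 kJ/mol
Linear interpolation between T = 329.9 (H_out = 8.655) and T = 331.3 (H_out = 9.113) on hF = 8.845 gives T ≈ 330.5 K, at which ψ = 0.24.

T = 330.5 K, V/F = 0.24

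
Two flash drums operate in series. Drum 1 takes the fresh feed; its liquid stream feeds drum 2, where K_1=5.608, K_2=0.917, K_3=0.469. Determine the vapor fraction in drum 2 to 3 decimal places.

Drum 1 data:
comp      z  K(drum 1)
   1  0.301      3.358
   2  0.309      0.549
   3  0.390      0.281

V/F (drum 2) = 0.392

Drum 1:
Let ψ₁ = V/F and solve Σ zᵢ(Kᵢ−1)/(1+ψ₁(Kᵢ−1)) = 0.
g(0) = ΣzᵢKᵢ − 1 = 0.290 and g(1) = 1 − Σzᵢ/Kᵢ = -1.040, so a root lies in (0, 1).
Newton–Raphson from ψ₁ = 0.39:
  ψ₁ = 0.390: g = -0.1890, g' = -0.936 → ψ₁ = 0.188
  ψ₁ = 0.188: g = 0.0152, g' = -1.148 → ψ₁ = 0.201
Converged at ψ₁ = 0.201.
Drum-1 compositions:
  1: x = 0.204, y = 0.685
  2: x = 0.340, y = 0.187
  3: x = 0.456, y = 0.128
Drum-2 feed = drum-1 liquid: z₂ = (0.2041, 0.3399, 0.4561).
Drum 2:
Newton iteration, ψ₂⁰ = 0.5:
  ψ₂ = 0.500: g = -0.0745, g' = -0.638 → ψ₂ = 0.383
  ψ₂ = 0.383: g = 0.0069, g' = -0.772 → ψ₂ = 0.392
Converged at ψ₂ = 0.392.
  1: x = 0.073, y = 0.408
  2: x = 0.351, y = 0.322
  3: x = 0.576, y = 0.270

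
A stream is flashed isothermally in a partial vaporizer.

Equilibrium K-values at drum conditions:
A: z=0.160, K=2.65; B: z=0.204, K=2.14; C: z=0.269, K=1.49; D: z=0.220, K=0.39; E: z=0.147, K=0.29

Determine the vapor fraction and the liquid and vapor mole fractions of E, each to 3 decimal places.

ψ = 0.568, x_E = 0.246, y_E = 0.071

Material balance + equilibrium reduce to Σ zᵢ(Kᵢ−1)/(1+ψ(Kᵢ−1)) = 0.
Check two-phase: ΣzᵢKᵢ = 1.390 > 1 and Σzᵢ/Kᵢ = 1.407 > 1, so g(0) = 0.390 > 0 and g(1) = -0.407 < 0.
Newton–Raphson from ψ = 0.5:
  ψ = 0.500: g = 0.0437, g' = -0.628 → ψ = 0.570
  ψ = 0.570: g = -0.0008, g' = -0.654 → ψ = 0.568
Converged at ψ = 0.568.
Compositions from xᵢ = zᵢ/(1+ψ(Kᵢ−1)), yᵢ = Kᵢxᵢ:
  A: x = 0.083, y = 0.219
  B: x = 0.124, y = 0.265
  C: x = 0.210, y = 0.313
  D: x = 0.337, y = 0.131
  E: x = 0.246, y = 0.071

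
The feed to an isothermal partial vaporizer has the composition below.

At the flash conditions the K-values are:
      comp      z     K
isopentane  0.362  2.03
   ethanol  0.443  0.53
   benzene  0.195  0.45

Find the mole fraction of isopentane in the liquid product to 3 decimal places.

Rachford–Rice: g(ψ) = Σ zᵢ(Kᵢ−1)/(1+ψ(Kᵢ−1)) = 0.
g(0) = ΣzᵢKᵢ − 1 = 0.057 and g(1) = 1 − Σzᵢ/Kᵢ = -0.448, so a root lies in (0, 1).
Iterate (Newton) starting at ψ = 0.55:
  ψ = 0.550: g = -0.1965, g' = -0.456 → ψ = 0.119
  ψ = 0.119: g = -0.0030, g' = -0.482 → ψ = 0.112
Converged at ψ = 0.112.
Compositions from xᵢ = zᵢ/(1+ψ(Kᵢ−1)), yᵢ = Kᵢxᵢ:
  isopentane: x = 0.324, y = 0.659
  ethanol: x = 0.468, y = 0.248
  benzene: x = 0.208, y = 0.094

x_isopentane = 0.324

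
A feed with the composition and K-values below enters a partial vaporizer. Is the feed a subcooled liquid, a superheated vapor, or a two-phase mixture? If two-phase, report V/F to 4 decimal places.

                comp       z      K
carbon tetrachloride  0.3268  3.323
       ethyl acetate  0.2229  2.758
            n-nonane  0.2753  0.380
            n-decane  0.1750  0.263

ΣzᵢKᵢ = 1.8514; Σzᵢ/Kᵢ = 1.5690.
Both exceed 1, so a two-phase solution exists.
Rachford–Rice: g(ψ) = Σ zᵢ(Kᵢ−1)/(1+ψ(Kᵢ−1)) = 0.
Newton iteration, ψ⁰ = 0.5:
  ψ = 0.5000: g = 0.10816, g' = -1.0332 → ψ = 0.6047
  ψ = 0.6047: g = -0.00007, g' = -1.0470 → ψ = 0.6046
Converged at ψ = 0.6046.

two-phase, V/F = 0.6046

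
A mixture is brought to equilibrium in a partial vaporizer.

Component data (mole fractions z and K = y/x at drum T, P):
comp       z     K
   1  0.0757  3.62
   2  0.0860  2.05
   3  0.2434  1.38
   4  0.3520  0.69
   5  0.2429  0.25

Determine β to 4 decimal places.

Material balance + equilibrium reduce to Σ zᵢ(Kᵢ−1)/(1+β(Kᵢ−1)) = 0.
Feasibility: ΣzᵢKᵢ = 1.0898, Σzᵢ/Kᵢ = 1.7210 — both > 1, two phases present.
Newton–Raphson from β = 0.5:
  β = 0.5000: g = -0.19782, g' = -0.5601 → β = 0.1468
  β = 0.1468: g = -0.00997, g' = -0.5834 → β = 0.1297
  β = 0.1297: g = 0.00013, g' = -0.5992 → β = 0.1300
Converged at β = 0.1300.

β = 0.1300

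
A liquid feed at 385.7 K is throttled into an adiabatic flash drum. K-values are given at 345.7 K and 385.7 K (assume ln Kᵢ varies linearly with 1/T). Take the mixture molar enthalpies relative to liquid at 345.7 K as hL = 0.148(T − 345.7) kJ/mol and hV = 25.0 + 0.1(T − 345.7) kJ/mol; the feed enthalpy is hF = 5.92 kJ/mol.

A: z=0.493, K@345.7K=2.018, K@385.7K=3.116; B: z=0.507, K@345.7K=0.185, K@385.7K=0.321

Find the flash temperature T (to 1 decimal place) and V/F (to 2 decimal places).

T = 352.8 K, V/F = 0.20

Adiabatic flash: solve Rachford–Rice at each trial T, then check hF = ψ·hV(T) + (1−ψ)·hL(T).
  T = 345.7 K: K = (2.018, 0.185), RR gives ψ = 0.107, H_out = 2.672 kJ/mol
  T = 385.7 K: K = (3.116, 0.321), RR gives ψ = 0.486, H_out = 17.148 kJ/mol
  T = 365.7 K: K = (2.538, 0.247), RR gives ψ = 0.325, H_out = 10.781 kJ/mol
  T = 355.7 K: K = (2.270, 0.215), RR gives ψ = 0.229, H_out = 7.088 kJ/mol
  T = 350.7 K: K = (2.142, 0.200), RR gives ψ = 0.172, H_out = 4.999 kJ/mol
  T = 353.2 K: K = (2.206, 0.207), RR gives ψ = 0.201, H_out = 6.069 kJ/mol
  T = 351.9 K: K = (2.173, 0.203), RR gives ψ = 0.186, H_out = 5.520 kJ/mol
Linear interpolation between T = 351.9 (H_out = 5.520) and T = 353.2 (H_out = 6.069) on hF = 5.92 gives T ≈ 352.8 K, at which ψ = 0.20.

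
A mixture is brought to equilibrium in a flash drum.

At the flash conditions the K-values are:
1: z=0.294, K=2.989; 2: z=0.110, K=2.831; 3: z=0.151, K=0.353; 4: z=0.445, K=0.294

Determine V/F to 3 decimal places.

V/F = 0.278

Rachford–Rice: g(V/F) = Σ zᵢ(Kᵢ−1)/(1+V/F(Kᵢ−1)) = 0.
Check two-phase: ΣzᵢKᵢ = 1.374 > 1 and Σzᵢ/Kᵢ = 2.079 > 1, so g(0) = 0.374 > 0 and g(1) = -1.079 < 0.
Newton iteration, V/F⁰ = 0.5:
  V/F = 0.500: g = -0.2317, g' = -1.061 → V/F = 0.282
  V/F = 0.282: g = -0.0039, g' = -1.078 → V/F = 0.278
Converged at V/F = 0.278.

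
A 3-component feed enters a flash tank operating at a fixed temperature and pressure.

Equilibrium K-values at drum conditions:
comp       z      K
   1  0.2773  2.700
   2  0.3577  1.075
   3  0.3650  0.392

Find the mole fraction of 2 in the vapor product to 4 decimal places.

y_2 = 0.3726

Material balance + equilibrium reduce to Σ zᵢ(Kᵢ−1)/(1+V/F(Kᵢ−1)) = 0.
Feasibility: ΣzᵢKᵢ = 1.2763, Σzᵢ/Kᵢ = 1.3666 — both > 1, two phases present.
Iterate (Newton) starting at V/F = 0.54:
  V/F = 0.5400: g = -0.05883, g' = -0.5188 → V/F = 0.4266
  V/F = 0.4266: g = -0.00040, g' = -0.5171 → V/F = 0.4258
Converged at V/F = 0.4258.
Compositions from xᵢ = zᵢ/(1+V/F(Kᵢ−1)), yᵢ = Kᵢxᵢ:
  1: x = 0.1609, y = 0.4343
  2: x = 0.3466, y = 0.3726
  3: x = 0.4925, y = 0.1931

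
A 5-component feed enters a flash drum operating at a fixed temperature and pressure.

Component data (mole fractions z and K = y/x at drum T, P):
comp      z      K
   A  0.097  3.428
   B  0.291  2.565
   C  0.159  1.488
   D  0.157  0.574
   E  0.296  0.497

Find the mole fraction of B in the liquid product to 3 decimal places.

x_B = 0.132

Material balance + equilibrium reduce to Σ zᵢ(Kᵢ−1)/(1+V/F(Kᵢ−1)) = 0.
Check two-phase: ΣzᵢKᵢ = 1.553 > 1 and Σzᵢ/Kᵢ = 1.118 > 1, so g(0) = 0.553 > 0 and g(1) = -0.118 < 0.
Newton iteration, V/F⁰ = 0.33:
  V/F = 0.330: g = 0.2416, g' = -0.661 → V/F = 0.696
  V/F = 0.696: g = 0.0394, g' = -0.498 → V/F = 0.775
Converged at V/F = 0.775.
Compositions from xᵢ = zᵢ/(1+V/F(Kᵢ−1)), yᵢ = Kᵢxᵢ:
  A: x = 0.034, y = 0.115
  B: x = 0.132, y = 0.337
  C: x = 0.115, y = 0.172
  D: x = 0.234, y = 0.135
  E: x = 0.485, y = 0.241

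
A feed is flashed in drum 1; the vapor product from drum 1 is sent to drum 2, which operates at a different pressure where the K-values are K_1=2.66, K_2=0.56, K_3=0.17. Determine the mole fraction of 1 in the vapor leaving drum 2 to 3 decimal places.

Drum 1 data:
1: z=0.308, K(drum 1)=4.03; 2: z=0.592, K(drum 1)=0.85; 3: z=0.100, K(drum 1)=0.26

Drum 1:
Let ψ₁ = V/F and solve Σ zᵢ(Kᵢ−1)/(1+ψ₁(Kᵢ−1)) = 0.
Check two-phase: ΣzᵢKᵢ = 1.770 > 1 and Σzᵢ/Kᵢ = 1.158 > 1, so g(0) = 0.770 > 0 and g(1) = -0.158 < 0.
Newton iteration, ψ₁⁰ = 0.5:
  ψ₁ = 0.500: g = 0.1576, g' = -0.601 → ψ₁ = 0.762
  ψ₁ = 0.762: g = 0.0119, g' = -0.563 → ψ₁ = 0.783
Converged at ψ₁ = 0.783.
Drum-1 compositions:
  1: x = 0.091, y = 0.368
  2: x = 0.671, y = 0.570
  3: x = 0.238, y = 0.062
Drum-2 feed = drum-1 vapor: z₂ = (0.3680, 0.5702, 0.0618).
Drum 2:
Let ψ₂ = V/F and solve Σ zᵢ(Kᵢ−1)/(1+ψ₂(Kᵢ−1)) = 0.
g(0) = ΣzᵢKᵢ − 1 = 0.309 and g(1) = 1 − Σzᵢ/Kᵢ = -0.520, so a root lies in (0, 1).
Iterate (Newton) starting at ψ₂ = 0.45:
  ψ₂ = 0.450: g = -0.0451, g' = -0.612 → ψ₂ = 0.376
  ψ₂ = 0.376: g = 0.0006, g' = -0.633 → ψ₂ = 0.377
Converged at ψ₂ = 0.377.
  1: x = 0.226, y = 0.602
  2: x = 0.684, y = 0.383
  3: x = 0.090, y = 0.015

y_1 (drum 2) = 0.602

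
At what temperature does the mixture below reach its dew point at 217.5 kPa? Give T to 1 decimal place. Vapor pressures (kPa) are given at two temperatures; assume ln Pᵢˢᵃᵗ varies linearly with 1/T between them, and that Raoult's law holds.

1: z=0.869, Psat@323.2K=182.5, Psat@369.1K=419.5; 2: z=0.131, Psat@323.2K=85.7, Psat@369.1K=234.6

T = 338.3 K

Dew-point temperature: Σzᵢ·P/Pᵢˢᵃᵗ(T) = 1. Interpolate ln Pᵢˢᵃᵗ = aᵢ + bᵢ/T.
  T = 323.2 K: ΣzᵢP/Pᵢˢᵃᵗ = 1.3681
  T = 369.1 K: ΣzᵢP/Pᵢˢᵃᵗ = 0.5720
  T = 346.1 K: ΣzᵢP/Pᵢˢᵃᵗ = 0.8597
  T = 334.6 K: ΣzᵢP/Pᵢˢᵃᵗ = 1.0768
  T = 340.4 K: ΣzᵢP/Pᵢˢᵃᵗ = 0.9593
  T = 337.5 K: ΣzᵢP/Pᵢˢᵃᵗ = 1.0158
Interpolating between 337.5 K and 340.4 K gives T ≈ 338.3 K.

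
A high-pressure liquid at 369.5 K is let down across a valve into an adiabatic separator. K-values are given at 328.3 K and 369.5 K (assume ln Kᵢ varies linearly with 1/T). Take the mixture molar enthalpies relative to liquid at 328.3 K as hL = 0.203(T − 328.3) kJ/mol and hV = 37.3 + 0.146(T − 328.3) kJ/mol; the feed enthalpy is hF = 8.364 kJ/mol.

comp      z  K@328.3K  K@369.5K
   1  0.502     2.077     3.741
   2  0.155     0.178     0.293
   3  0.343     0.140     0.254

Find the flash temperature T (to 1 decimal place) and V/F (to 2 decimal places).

T = 333.2 K, V/F = 0.20

Adiabatic flash: solve Rachford–Rice at each trial T, then check hF = ψ·hV(T) + (1−ψ)·hL(T).
  T = 328.3 K: K = (2.077, 0.178, 0.140), RR gives ψ = 0.129, H_out = 4.828 kJ/mol
  T = 369.5 K: K = (3.741, 0.293, 0.254), RR gives ψ = 0.502, H_out = 25.914 kJ/mol
  T = 348.9 K: K = (2.836, 0.232, 0.192), RR gives ψ = 0.360, H_out = 17.172 kJ/mol
  T = 338.6 K: K = (2.439, 0.204, 0.165), RR gives ψ = 0.264, H_out = 11.771 kJ/mol
  T = 333.5 K: K = (2.255, 0.191, 0.152), RR gives ψ = 0.204, H_out = 8.597 kJ/mol
  T = 330.9 K: K = (2.165, 0.184, 0.146), RR gives ψ = 0.169, H_out = 6.792 kJ/mol
  T = 332.2 K: K = (2.210, 0.188, 0.149), RR gives ψ = 0.187, H_out = 7.713 kJ/mol
Linear interpolation between T = 332.2 (H_out = 7.713) and T = 333.5 (H_out = 8.597) on hF = 8.364 gives T ≈ 333.2 K, at which ψ = 0.20.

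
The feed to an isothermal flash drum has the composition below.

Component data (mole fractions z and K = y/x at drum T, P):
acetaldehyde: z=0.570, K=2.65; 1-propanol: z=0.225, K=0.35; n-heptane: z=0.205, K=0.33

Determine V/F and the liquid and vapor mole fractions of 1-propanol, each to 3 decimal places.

V/F = 0.604, x_1-propanol = 0.370, y_1-propanol = 0.130

Material balance + equilibrium reduce to Σ zᵢ(Kᵢ−1)/(1+V/F(Kᵢ−1)) = 0.
Check two-phase: ΣzᵢKᵢ = 1.657 > 1 and Σzᵢ/Kᵢ = 1.479 > 1, so g(0) = 0.657 > 0 and g(1) = -0.479 < 0.
Newton–Raphson from V/F = 0.5:
  V/F = 0.500: g = 0.0921, g' = -0.883 → V/F = 0.604
Converged at V/F = 0.604.
Compositions from xᵢ = zᵢ/(1+V/F(Kᵢ−1)), yᵢ = Kᵢxᵢ:
  acetaldehyde: x = 0.286, y = 0.757
  1-propanol: x = 0.370, y = 0.130
  n-heptane: x = 0.344, y = 0.114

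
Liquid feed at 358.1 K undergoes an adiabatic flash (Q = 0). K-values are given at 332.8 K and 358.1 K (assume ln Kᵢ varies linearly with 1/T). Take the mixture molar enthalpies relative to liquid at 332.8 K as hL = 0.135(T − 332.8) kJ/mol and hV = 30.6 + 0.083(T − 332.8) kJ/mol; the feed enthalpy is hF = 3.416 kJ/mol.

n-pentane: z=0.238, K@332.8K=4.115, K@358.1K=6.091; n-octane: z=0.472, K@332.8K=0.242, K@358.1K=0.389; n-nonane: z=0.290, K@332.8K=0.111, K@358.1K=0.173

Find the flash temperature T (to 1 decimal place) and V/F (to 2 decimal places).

Adiabatic flash: solve Rachford–Rice at each trial T, then check hF = ψ·hV(T) + (1−ψ)·hL(T).
  T = 332.8 K: K = (4.115, 0.242, 0.111), RR gives ψ = 0.050, H_out = 1.527 kJ/mol
  T = 358.1 K: K = (6.091, 0.389, 0.173), RR gives ψ = 0.192, H_out = 9.051 kJ/mol
  T = 345.5 K: K = (5.046, 0.310, 0.140), RR gives ψ = 0.127, H_out = 5.504 kJ/mol
  T = 339.1 K: K = (4.562, 0.274, 0.125), RR gives ψ = 0.090, H_out = 3.574 kJ/mol
  T = 336.0 K: K = (4.338, 0.258, 0.118), RR gives ψ = 0.071, H_out = 2.588 kJ/mol
  T = 337.6 K: K = (4.453, 0.266, 0.121), RR gives ψ = 0.081, H_out = 3.102 kJ/mol
Linear interpolation between T = 337.6 (H_out = 3.102) and T = 339.1 (H_out = 3.574) on hF = 3.416 gives T ≈ 338.6 K, at which ψ = 0.09.

T = 338.6 K, V/F = 0.09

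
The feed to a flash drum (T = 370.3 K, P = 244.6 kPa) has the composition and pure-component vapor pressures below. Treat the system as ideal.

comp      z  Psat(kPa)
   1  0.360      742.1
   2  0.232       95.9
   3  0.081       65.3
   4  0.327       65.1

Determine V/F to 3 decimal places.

V/F = 0.208

Raoult's law: Kᵢ = Pᵢˢᵃᵗ/P = Pᵢˢᵃᵗ/244.6.
  K_1 = 742.1/244.6 = 3.03393, K_2 = 95.9/244.6 = 0.39207, K_3 = 65.3/244.6 = 0.26697, K_4 = 65.1/244.6 = 0.26615
Material balance + equilibrium reduce to Σ zᵢ(Kᵢ−1)/(1+V/F(Kᵢ−1)) = 0.
Feasibility: ΣzᵢKᵢ = 1.292, Σzᵢ/Kᵢ = 2.242 — both > 1, two phases present.
Iterate (Newton) starting at V/F = 0.36:
  V/F = 0.360: g = -0.1646, g' = -1.042 → V/F = 0.202
  V/F = 0.202: g = 0.0067, g' = -1.162 → V/F = 0.208
Converged at V/F = 0.208.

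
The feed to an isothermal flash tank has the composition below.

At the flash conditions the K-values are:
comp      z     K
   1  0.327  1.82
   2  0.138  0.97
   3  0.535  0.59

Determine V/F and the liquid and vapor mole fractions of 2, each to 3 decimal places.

V/F = 0.153, x_2 = 0.139, y_2 = 0.134

Material balance + equilibrium reduce to Σ zᵢ(Kᵢ−1)/(1+V/F(Kᵢ−1)) = 0.
Feasibility: ΣzᵢKᵢ = 1.045, Σzᵢ/Kᵢ = 1.229 — both > 1, two phases present.
Newton–Raphson from V/F = 0.5:
  V/F = 0.500: g = -0.0899, g' = -0.253 → V/F = 0.145
  V/F = 0.145: g = 0.0024, g' = -0.277 → V/F = 0.153
Converged at V/F = 0.153.
Compositions from xᵢ = zᵢ/(1+V/F(Kᵢ−1)), yᵢ = Kᵢxᵢ:
  1: x = 0.291, y = 0.529
  2: x = 0.139, y = 0.134
  3: x = 0.571, y = 0.337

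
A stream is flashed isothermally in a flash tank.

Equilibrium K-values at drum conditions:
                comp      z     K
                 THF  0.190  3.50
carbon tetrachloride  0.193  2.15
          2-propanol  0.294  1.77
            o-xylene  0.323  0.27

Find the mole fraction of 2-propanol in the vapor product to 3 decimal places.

Let ψ = V/F and solve Σ zᵢ(Kᵢ−1)/(1+ψ(Kᵢ−1)) = 0.
Feasibility: ΣzᵢKᵢ = 1.688, Σzᵢ/Kᵢ = 1.506 — both > 1, two phases present.
Newton–Raphson from ψ = 0.33:
  ψ = 0.330: g = 0.2911, g' = -0.900 → ψ = 0.653
  ψ = 0.653: g = 0.0069, g' = -0.961 → ψ = 0.661
Converged at ψ = 0.661.
Compositions from xᵢ = zᵢ/(1+ψ(Kᵢ−1)), yᵢ = Kᵢxᵢ:
  THF: x = 0.072, y = 0.251
  carbon tetrachloride: x = 0.110, y = 0.236
  2-propanol: x = 0.195, y = 0.345
  o-xylene: x = 0.624, y = 0.168

y_2-propanol = 0.345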